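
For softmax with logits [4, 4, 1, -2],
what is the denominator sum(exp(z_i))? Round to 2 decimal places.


Denom = e^4=54.5982 + e^4=54.5982 + e^1=2.7183 + e^-2=0.1353. Sum = 112.0500, which rounds to 112.05.

112.05


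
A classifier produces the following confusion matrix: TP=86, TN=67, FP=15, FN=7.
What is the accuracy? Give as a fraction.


Accuracy = (TP + TN) / (TP + TN + FP + FN) = (86 + 67) / 175 = 153/175.

153/175


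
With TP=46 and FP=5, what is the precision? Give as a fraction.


Precision = TP / (TP + FP) = 46 / 51 = 46/51.

46/51


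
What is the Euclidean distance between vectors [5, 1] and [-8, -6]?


d = sqrt(sum of squared differences). (5--8)^2=169, (1--6)^2=49. Sum = 218.

sqrt(218)


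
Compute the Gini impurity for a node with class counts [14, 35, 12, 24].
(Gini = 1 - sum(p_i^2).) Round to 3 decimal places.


Total = 85. Proportions: 14/85, 35/85, 12/85, 24/85. sum(p_i^2) = 0.2963. Gini = 1 - 0.2963 = 0.7037, which rounds to 0.704.

0.704


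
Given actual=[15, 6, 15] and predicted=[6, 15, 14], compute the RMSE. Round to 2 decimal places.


MSE = 54.3333. RMSE = sqrt(54.3333) = 7.37.

7.37


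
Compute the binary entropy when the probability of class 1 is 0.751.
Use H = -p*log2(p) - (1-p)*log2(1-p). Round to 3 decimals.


H = -0.751*log2(0.751) - 0.249*log2(0.249) = 0.810.

0.810


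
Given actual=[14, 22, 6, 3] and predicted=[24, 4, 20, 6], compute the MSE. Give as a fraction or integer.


MSE = (1/4) * ((14-24)^2=100 + (22-4)^2=324 + (6-20)^2=196 + (3-6)^2=9). Sum = 629. MSE = 629/4.

629/4


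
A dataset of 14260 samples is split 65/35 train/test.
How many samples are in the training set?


Test set = 14260 * 35% = 4991. Training set = 14260 - 4991 = 9269.

9269


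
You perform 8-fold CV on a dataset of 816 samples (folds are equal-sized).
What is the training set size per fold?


Each validation fold has 816/8 = 102 samples. Training set = 816 - 102 = 714.

714


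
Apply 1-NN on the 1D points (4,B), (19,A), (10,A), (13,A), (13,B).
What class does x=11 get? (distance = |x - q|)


Distances: |4-11|=7, |19-11|=8, |10-11|=1, |13-11|=2, |13-11|=2. 1 nearest: (10,A). Counts: {'A': 1}. Majority class: A.

A


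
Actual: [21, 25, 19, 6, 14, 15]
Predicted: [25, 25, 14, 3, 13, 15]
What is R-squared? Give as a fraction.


Mean(y) = 50/3. SS_res = 51. SS_tot = 652/3. R^2 = 1 - 51/(652/3) = 499/652.

499/652


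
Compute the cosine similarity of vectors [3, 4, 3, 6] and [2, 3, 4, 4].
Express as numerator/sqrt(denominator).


dot = 54. |a|^2 = 70, |b|^2 = 45. cos = 54/sqrt(3150).

54/sqrt(3150)


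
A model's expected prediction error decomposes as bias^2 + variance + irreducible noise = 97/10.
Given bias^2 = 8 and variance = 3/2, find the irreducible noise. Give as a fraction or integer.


Total error = bias^2 + variance + irreducible noise. So irreducible noise = 97/10 - 8 - 3/2 = 1/5.

1/5


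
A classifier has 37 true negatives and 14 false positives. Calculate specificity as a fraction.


Specificity = TN / (TN + FP) = 37 / 51 = 37/51.

37/51


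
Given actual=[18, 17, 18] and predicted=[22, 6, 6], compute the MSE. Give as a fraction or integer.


MSE = (1/3) * ((18-22)^2=16 + (17-6)^2=121 + (18-6)^2=144). Sum = 281. MSE = 281/3.

281/3


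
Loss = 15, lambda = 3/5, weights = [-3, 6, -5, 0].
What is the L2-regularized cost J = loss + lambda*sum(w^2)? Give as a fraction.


L2 sq norm = sum(w^2) = 70. J = 15 + 3/5 * 70 = 57.

57


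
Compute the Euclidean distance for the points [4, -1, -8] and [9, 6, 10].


d = sqrt(sum of squared differences). (4-9)^2=25, (-1-6)^2=49, (-8-10)^2=324. Sum = 398.

sqrt(398)


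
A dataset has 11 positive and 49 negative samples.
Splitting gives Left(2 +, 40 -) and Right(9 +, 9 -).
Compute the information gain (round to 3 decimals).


H(parent) = 0.6873. H(left) = 0.2762, H(right) = 1.0000. Weighted = (42/60)*0.2762 + (18/60)*1.0000 = 0.4933. IG = 0.6873 - 0.4933 = 0.1940, which rounds to 0.194.

0.194


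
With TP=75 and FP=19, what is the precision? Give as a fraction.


Precision = TP / (TP + FP) = 75 / 94 = 75/94.

75/94


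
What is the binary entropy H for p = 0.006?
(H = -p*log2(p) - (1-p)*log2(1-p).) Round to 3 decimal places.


H = -0.006*log2(0.006) - 0.994*log2(0.994) = 0.053.

0.053


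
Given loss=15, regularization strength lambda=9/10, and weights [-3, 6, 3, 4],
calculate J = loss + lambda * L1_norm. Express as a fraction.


L1 norm = sum(|w|) = 16. J = 15 + 9/10 * 16 = 147/5.

147/5


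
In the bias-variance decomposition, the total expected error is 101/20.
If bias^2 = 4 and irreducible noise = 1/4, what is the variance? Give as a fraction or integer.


Total error = bias^2 + variance + irreducible noise. So variance = 101/20 - 4 - 1/4 = 4/5.

4/5


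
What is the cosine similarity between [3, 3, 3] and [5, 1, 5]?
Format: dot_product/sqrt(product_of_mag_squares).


dot = 33. |a|^2 = 27, |b|^2 = 51. cos = 33/sqrt(1377).

33/sqrt(1377)


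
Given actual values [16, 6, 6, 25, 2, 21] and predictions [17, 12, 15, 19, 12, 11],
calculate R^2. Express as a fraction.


Mean(y) = 38/3. SS_res = 354. SS_tot = 1306/3. R^2 = 1 - 354/(1306/3) = 122/653.

122/653


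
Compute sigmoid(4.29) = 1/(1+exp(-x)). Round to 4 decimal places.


sigma(4.29) = 1/(1+e^(-4.29)) = 1/(1+0.013705) = 1/1.013705 = 0.9865.

0.9865


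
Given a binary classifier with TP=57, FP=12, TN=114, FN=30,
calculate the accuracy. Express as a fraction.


Accuracy = (TP + TN) / (TP + TN + FP + FN) = (57 + 114) / 213 = 57/71.

57/71


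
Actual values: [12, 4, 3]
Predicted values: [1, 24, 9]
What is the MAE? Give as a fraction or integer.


MAE = (1/3) * (|12-1|=11 + |4-24|=20 + |3-9|=6). Sum = 37. MAE = 37/3.

37/3


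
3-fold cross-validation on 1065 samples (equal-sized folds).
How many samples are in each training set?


Each validation fold has 1065/3 = 355 samples. Training set = 1065 - 355 = 710.

710


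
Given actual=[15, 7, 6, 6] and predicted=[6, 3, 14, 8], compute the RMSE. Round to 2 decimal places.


MSE = 41.2500. RMSE = sqrt(41.2500) = 6.42.

6.42


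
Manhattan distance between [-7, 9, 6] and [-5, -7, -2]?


d = sum of absolute differences: |-7--5|=2 + |9--7|=16 + |6--2|=8 = 26.

26


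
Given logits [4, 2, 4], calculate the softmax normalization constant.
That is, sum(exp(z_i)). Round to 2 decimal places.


Denom = e^4=54.5982 + e^2=7.3891 + e^4=54.5982. Sum = 116.5855, which rounds to 116.59.

116.59


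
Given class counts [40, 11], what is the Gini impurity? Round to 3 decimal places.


Total = 51. Proportions: 40/51, 11/51. sum(p_i^2) = 0.6617. Gini = 1 - 0.6617 = 0.3383, which rounds to 0.338.

0.338


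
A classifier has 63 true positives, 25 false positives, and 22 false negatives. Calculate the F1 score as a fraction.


Precision = 63/88 = 63/88. Recall = 63/85 = 63/85. F1 = 2*P*R/(P+R) = 126/173.

126/173


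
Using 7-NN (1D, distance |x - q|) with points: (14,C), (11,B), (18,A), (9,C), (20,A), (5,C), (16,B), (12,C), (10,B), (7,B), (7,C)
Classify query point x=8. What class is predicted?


Distances: |14-8|=6, |11-8|=3, |18-8|=10, |9-8|=1, |20-8|=12, |5-8|=3, |16-8|=8, |12-8|=4, |10-8|=2, |7-8|=1, |7-8|=1. 7 nearest: (7,B), (9,C), (7,C), (10,B), (11,B), (5,C), (12,C). Counts: {'B': 3, 'C': 4}. Majority class: C.

C


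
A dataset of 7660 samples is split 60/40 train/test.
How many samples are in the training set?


Test set = 7660 * 40% = 3064. Training set = 7660 - 3064 = 4596.

4596


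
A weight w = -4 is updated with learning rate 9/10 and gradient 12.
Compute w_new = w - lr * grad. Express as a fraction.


w_new = -4 - 9/10 * 12 = -4 - 54/5 = -74/5.

-74/5


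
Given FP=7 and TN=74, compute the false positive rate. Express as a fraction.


FPR = FP / (FP + TN) = 7 / 81 = 7/81.

7/81


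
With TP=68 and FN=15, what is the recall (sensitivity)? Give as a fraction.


Recall = TP / (TP + FN) = 68 / 83 = 68/83.

68/83


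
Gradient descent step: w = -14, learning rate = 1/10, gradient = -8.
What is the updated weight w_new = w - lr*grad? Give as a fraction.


w_new = -14 - 1/10 * -8 = -14 - -4/5 = -66/5.

-66/5


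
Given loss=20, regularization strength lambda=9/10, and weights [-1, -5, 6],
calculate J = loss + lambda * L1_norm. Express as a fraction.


L1 norm = sum(|w|) = 12. J = 20 + 9/10 * 12 = 154/5.

154/5


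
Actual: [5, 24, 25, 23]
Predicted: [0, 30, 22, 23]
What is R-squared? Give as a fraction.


Mean(y) = 77/4. SS_res = 70. SS_tot = 1091/4. R^2 = 1 - 70/(1091/4) = 811/1091.

811/1091


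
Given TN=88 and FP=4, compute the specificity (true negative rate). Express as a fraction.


Specificity = TN / (TN + FP) = 88 / 92 = 22/23.

22/23


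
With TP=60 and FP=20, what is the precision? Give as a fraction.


Precision = TP / (TP + FP) = 60 / 80 = 3/4.

3/4


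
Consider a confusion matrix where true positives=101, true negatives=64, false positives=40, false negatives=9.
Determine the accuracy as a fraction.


Accuracy = (TP + TN) / (TP + TN + FP + FN) = (101 + 64) / 214 = 165/214.

165/214


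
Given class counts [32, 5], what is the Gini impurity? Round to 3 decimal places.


Total = 37. Proportions: 32/37, 5/37. sum(p_i^2) = 0.7663. Gini = 1 - 0.7663 = 0.2337, which rounds to 0.234.

0.234


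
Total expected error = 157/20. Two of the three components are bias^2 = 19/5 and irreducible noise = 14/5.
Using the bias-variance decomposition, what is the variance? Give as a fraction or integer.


Total error = bias^2 + variance + irreducible noise. So variance = 157/20 - 19/5 - 14/5 = 5/4.

5/4


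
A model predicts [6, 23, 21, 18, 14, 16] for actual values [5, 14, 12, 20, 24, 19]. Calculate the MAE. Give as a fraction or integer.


MAE = (1/6) * (|5-6|=1 + |14-23|=9 + |12-21|=9 + |20-18|=2 + |24-14|=10 + |19-16|=3). Sum = 34. MAE = 17/3.

17/3


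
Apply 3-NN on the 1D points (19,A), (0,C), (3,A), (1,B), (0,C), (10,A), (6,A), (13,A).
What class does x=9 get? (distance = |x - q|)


Distances: |19-9|=10, |0-9|=9, |3-9|=6, |1-9|=8, |0-9|=9, |10-9|=1, |6-9|=3, |13-9|=4. 3 nearest: (10,A), (6,A), (13,A). Counts: {'A': 3}. Majority class: A.

A


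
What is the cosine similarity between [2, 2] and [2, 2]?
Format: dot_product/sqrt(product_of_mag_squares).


dot = 8. |a|^2 = 8, |b|^2 = 8. cos = 8/sqrt(64).

8/sqrt(64)


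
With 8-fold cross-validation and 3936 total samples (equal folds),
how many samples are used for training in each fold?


Each validation fold has 3936/8 = 492 samples. Training set = 3936 - 492 = 3444.

3444


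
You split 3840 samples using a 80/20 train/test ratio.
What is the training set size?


Test set = 3840 * 20% = 768. Training set = 3840 - 768 = 3072.

3072


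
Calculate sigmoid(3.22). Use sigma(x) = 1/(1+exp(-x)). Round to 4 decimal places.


sigma(3.22) = 1/(1+e^(-3.22)) = 1/(1+0.039955) = 1/1.039955 = 0.9616.

0.9616


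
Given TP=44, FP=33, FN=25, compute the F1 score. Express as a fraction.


Precision = 44/77 = 4/7. Recall = 44/69 = 44/69. F1 = 2*P*R/(P+R) = 44/73.

44/73


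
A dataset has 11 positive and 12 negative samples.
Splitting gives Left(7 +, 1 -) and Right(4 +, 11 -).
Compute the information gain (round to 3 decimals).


H(parent) = 0.9986. H(left) = 0.5436, H(right) = 0.8366. Weighted = (8/23)*0.5436 + (15/23)*0.8366 = 0.7347. IG = 0.9986 - 0.7347 = 0.2639, which rounds to 0.264.

0.264


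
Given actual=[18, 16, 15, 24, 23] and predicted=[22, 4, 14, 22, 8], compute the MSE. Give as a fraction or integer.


MSE = (1/5) * ((18-22)^2=16 + (16-4)^2=144 + (15-14)^2=1 + (24-22)^2=4 + (23-8)^2=225). Sum = 390. MSE = 78.

78


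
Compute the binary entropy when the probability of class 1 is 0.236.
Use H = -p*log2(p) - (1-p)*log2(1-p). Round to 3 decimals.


H = -0.236*log2(0.236) - 0.764*log2(0.764) = 0.788.

0.788


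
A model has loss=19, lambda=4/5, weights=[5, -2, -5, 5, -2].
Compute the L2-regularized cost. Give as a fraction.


L2 sq norm = sum(w^2) = 83. J = 19 + 4/5 * 83 = 427/5.

427/5


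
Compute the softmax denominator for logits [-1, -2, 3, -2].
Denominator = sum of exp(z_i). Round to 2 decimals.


Denom = e^-1=0.3679 + e^-2=0.1353 + e^3=20.0855 + e^-2=0.1353. Sum = 20.7240, which rounds to 20.72.

20.72


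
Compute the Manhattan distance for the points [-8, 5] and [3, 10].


d = sum of absolute differences: |-8-3|=11 + |5-10|=5 = 16.

16


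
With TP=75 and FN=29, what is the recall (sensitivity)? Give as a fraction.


Recall = TP / (TP + FN) = 75 / 104 = 75/104.

75/104


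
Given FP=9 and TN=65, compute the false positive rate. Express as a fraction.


FPR = FP / (FP + TN) = 9 / 74 = 9/74.

9/74


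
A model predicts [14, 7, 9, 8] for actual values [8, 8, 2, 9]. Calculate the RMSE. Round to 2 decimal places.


MSE = 21.7500. RMSE = sqrt(21.7500) = 4.66.

4.66


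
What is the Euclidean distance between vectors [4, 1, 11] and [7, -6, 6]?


d = sqrt(sum of squared differences). (4-7)^2=9, (1--6)^2=49, (11-6)^2=25. Sum = 83.

sqrt(83)


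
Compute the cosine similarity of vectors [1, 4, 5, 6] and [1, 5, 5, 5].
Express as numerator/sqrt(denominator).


dot = 76. |a|^2 = 78, |b|^2 = 76. cos = 76/sqrt(5928).

76/sqrt(5928)


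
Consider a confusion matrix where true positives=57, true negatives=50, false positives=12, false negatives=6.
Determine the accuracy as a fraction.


Accuracy = (TP + TN) / (TP + TN + FP + FN) = (57 + 50) / 125 = 107/125.

107/125


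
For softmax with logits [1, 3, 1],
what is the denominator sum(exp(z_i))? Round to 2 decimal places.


Denom = e^1=2.7183 + e^3=20.0855 + e^1=2.7183. Sum = 25.5221, which rounds to 25.52.

25.52


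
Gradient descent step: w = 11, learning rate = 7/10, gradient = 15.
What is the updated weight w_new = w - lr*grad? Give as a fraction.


w_new = 11 - 7/10 * 15 = 11 - 21/2 = 1/2.

1/2


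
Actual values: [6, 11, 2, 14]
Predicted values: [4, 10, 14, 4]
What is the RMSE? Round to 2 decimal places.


MSE = 62.2500. RMSE = sqrt(62.2500) = 7.89.

7.89


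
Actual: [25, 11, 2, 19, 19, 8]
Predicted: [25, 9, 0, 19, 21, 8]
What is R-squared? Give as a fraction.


Mean(y) = 14. SS_res = 12. SS_tot = 360. R^2 = 1 - 12/(360) = 29/30.

29/30


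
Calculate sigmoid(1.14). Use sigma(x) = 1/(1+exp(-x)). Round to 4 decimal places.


sigma(1.14) = 1/(1+e^(-1.14)) = 1/(1+0.319819) = 1/1.319819 = 0.7577.

0.7577


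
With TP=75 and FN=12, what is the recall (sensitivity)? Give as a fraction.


Recall = TP / (TP + FN) = 75 / 87 = 25/29.

25/29


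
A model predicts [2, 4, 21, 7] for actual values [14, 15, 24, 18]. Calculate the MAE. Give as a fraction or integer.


MAE = (1/4) * (|14-2|=12 + |15-4|=11 + |24-21|=3 + |18-7|=11). Sum = 37. MAE = 37/4.

37/4


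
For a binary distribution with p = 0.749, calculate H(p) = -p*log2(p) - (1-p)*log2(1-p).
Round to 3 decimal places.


H = -0.749*log2(0.749) - 0.251*log2(0.251) = 0.813.

0.813


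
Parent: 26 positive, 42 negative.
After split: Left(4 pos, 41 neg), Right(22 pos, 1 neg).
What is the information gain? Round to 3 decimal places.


H(parent) = 0.9597. H(left) = 0.4328, H(right) = 0.2580. Weighted = (45/68)*0.4328 + (23/68)*0.2580 = 0.3737. IG = 0.9597 - 0.3737 = 0.5860, which rounds to 0.586.

0.586


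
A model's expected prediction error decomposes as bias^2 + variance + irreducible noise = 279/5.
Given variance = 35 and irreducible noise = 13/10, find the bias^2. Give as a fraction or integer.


Total error = bias^2 + variance + irreducible noise. So bias^2 = 279/5 - 35 - 13/10 = 39/2.

39/2


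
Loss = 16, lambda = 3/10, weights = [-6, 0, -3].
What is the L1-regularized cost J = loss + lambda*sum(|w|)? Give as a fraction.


L1 norm = sum(|w|) = 9. J = 16 + 3/10 * 9 = 187/10.

187/10


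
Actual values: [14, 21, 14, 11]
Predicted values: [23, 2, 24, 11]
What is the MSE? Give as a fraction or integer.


MSE = (1/4) * ((14-23)^2=81 + (21-2)^2=361 + (14-24)^2=100 + (11-11)^2=0). Sum = 542. MSE = 271/2.

271/2


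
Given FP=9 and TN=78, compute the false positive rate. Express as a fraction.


FPR = FP / (FP + TN) = 9 / 87 = 3/29.

3/29


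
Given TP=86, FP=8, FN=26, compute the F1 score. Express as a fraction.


Precision = 86/94 = 43/47. Recall = 86/112 = 43/56. F1 = 2*P*R/(P+R) = 86/103.

86/103


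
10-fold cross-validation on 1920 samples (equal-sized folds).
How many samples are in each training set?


Each validation fold has 1920/10 = 192 samples. Training set = 1920 - 192 = 1728.

1728


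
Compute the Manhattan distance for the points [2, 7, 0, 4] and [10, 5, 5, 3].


d = sum of absolute differences: |2-10|=8 + |7-5|=2 + |0-5|=5 + |4-3|=1 = 16.

16


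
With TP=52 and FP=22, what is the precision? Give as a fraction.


Precision = TP / (TP + FP) = 52 / 74 = 26/37.

26/37


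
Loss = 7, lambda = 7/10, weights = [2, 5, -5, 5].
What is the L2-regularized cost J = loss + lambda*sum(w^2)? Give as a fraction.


L2 sq norm = sum(w^2) = 79. J = 7 + 7/10 * 79 = 623/10.

623/10


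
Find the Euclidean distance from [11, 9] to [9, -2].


d = sqrt(sum of squared differences). (11-9)^2=4, (9--2)^2=121. Sum = 125.

sqrt(125)


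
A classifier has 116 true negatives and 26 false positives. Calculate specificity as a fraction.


Specificity = TN / (TN + FP) = 116 / 142 = 58/71.

58/71


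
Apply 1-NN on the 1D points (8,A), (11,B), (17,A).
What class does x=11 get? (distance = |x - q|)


Distances: |8-11|=3, |11-11|=0, |17-11|=6. 1 nearest: (11,B). Counts: {'B': 1}. Majority class: B.

B


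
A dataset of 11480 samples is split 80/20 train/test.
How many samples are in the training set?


Test set = 11480 * 20% = 2296. Training set = 11480 - 2296 = 9184.

9184


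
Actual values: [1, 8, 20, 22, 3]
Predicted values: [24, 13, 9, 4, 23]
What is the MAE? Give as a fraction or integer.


MAE = (1/5) * (|1-24|=23 + |8-13|=5 + |20-9|=11 + |22-4|=18 + |3-23|=20). Sum = 77. MAE = 77/5.

77/5


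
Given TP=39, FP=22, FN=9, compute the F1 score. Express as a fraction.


Precision = 39/61 = 39/61. Recall = 39/48 = 13/16. F1 = 2*P*R/(P+R) = 78/109.

78/109


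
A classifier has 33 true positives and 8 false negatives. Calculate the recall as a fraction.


Recall = TP / (TP + FN) = 33 / 41 = 33/41.

33/41


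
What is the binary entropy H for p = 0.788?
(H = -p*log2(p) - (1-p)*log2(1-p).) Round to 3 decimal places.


H = -0.788*log2(0.788) - 0.212*log2(0.212) = 0.745.

0.745


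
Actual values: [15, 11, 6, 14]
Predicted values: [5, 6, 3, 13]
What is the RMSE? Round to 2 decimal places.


MSE = 33.7500. RMSE = sqrt(33.7500) = 5.81.

5.81


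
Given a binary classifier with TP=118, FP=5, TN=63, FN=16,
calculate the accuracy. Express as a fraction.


Accuracy = (TP + TN) / (TP + TN + FP + FN) = (118 + 63) / 202 = 181/202.

181/202


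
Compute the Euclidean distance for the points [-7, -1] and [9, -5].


d = sqrt(sum of squared differences). (-7-9)^2=256, (-1--5)^2=16. Sum = 272.

sqrt(272)


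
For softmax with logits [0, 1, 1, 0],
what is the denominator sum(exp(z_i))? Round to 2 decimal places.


Denom = e^0=1.0000 + e^1=2.7183 + e^1=2.7183 + e^0=1.0000. Sum = 7.4366, which rounds to 7.44.

7.44


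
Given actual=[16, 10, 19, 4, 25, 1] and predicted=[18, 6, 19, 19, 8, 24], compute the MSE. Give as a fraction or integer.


MSE = (1/6) * ((16-18)^2=4 + (10-6)^2=16 + (19-19)^2=0 + (4-19)^2=225 + (25-8)^2=289 + (1-24)^2=529). Sum = 1063. MSE = 1063/6.

1063/6


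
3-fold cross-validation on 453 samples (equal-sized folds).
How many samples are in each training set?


Each validation fold has 453/3 = 151 samples. Training set = 453 - 151 = 302.

302


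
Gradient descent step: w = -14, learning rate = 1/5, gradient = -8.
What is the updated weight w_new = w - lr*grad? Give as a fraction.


w_new = -14 - 1/5 * -8 = -14 - -8/5 = -62/5.

-62/5


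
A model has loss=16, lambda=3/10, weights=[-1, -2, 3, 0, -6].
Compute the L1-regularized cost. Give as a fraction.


L1 norm = sum(|w|) = 12. J = 16 + 3/10 * 12 = 98/5.

98/5


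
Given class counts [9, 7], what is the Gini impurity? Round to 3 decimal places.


Total = 16. Proportions: 9/16, 7/16. sum(p_i^2) = 0.5078. Gini = 1 - 0.5078 = 0.4922, which rounds to 0.492.

0.492


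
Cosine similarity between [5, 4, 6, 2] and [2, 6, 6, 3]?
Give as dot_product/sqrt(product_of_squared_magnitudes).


dot = 76. |a|^2 = 81, |b|^2 = 85. cos = 76/sqrt(6885).

76/sqrt(6885)


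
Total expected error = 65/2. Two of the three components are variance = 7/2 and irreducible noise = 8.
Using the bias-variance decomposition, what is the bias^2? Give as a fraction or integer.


Total error = bias^2 + variance + irreducible noise. So bias^2 = 65/2 - 7/2 - 8 = 21.

21


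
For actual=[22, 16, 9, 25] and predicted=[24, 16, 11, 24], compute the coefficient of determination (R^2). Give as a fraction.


Mean(y) = 18. SS_res = 9. SS_tot = 150. R^2 = 1 - 9/(150) = 47/50.

47/50


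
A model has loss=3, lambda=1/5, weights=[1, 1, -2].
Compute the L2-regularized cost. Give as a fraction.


L2 sq norm = sum(w^2) = 6. J = 3 + 1/5 * 6 = 21/5.

21/5


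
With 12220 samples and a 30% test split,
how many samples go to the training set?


Test set = 12220 * 30% = 3666. Training set = 12220 - 3666 = 8554.

8554


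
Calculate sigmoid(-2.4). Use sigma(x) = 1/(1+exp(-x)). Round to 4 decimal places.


sigma(-2.4) = 1/(1+e^(2.4)) = 1/(1+11.023176) = 1/12.023176 = 0.0832.

0.0832


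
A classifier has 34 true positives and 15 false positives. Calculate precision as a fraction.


Precision = TP / (TP + FP) = 34 / 49 = 34/49.

34/49


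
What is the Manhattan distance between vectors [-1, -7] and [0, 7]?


d = sum of absolute differences: |-1-0|=1 + |-7-7|=14 = 15.

15


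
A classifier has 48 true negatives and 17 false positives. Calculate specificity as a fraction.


Specificity = TN / (TN + FP) = 48 / 65 = 48/65.

48/65


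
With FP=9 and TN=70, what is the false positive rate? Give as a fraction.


FPR = FP / (FP + TN) = 9 / 79 = 9/79.

9/79


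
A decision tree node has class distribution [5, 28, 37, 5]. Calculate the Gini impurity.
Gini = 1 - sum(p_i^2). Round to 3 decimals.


Total = 75. Proportions: 5/75, 28/75, 37/75, 5/75. sum(p_i^2) = 0.3916. Gini = 1 - 0.3916 = 0.6084, which rounds to 0.608.

0.608


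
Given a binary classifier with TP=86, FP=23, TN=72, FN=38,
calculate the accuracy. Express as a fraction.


Accuracy = (TP + TN) / (TP + TN + FP + FN) = (86 + 72) / 219 = 158/219.

158/219


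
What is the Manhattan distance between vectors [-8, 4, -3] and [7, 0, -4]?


d = sum of absolute differences: |-8-7|=15 + |4-0|=4 + |-3--4|=1 = 20.

20


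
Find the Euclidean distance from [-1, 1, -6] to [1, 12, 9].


d = sqrt(sum of squared differences). (-1-1)^2=4, (1-12)^2=121, (-6-9)^2=225. Sum = 350.

sqrt(350)


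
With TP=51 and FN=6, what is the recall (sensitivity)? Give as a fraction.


Recall = TP / (TP + FN) = 51 / 57 = 17/19.

17/19


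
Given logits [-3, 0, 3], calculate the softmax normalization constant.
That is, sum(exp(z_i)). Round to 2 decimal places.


Denom = e^-3=0.0498 + e^0=1.0000 + e^3=20.0855. Sum = 21.1353, which rounds to 21.14.

21.14


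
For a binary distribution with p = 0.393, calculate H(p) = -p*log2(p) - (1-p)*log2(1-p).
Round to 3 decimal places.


H = -0.393*log2(0.393) - 0.607*log2(0.607) = 0.967.

0.967


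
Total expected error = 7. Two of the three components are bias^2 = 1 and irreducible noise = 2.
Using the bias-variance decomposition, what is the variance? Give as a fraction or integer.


Total error = bias^2 + variance + irreducible noise. So variance = 7 - 1 - 2 = 4.

4


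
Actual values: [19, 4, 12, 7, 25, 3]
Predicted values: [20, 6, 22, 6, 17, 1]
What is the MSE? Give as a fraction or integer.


MSE = (1/6) * ((19-20)^2=1 + (4-6)^2=4 + (12-22)^2=100 + (7-6)^2=1 + (25-17)^2=64 + (3-1)^2=4). Sum = 174. MSE = 29.

29


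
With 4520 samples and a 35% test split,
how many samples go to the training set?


Test set = 4520 * 35% = 1582. Training set = 4520 - 1582 = 2938.

2938


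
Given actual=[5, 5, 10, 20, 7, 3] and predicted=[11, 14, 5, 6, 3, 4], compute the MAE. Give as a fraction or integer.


MAE = (1/6) * (|5-11|=6 + |5-14|=9 + |10-5|=5 + |20-6|=14 + |7-3|=4 + |3-4|=1). Sum = 39. MAE = 13/2.

13/2


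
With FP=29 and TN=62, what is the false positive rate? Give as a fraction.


FPR = FP / (FP + TN) = 29 / 91 = 29/91.

29/91


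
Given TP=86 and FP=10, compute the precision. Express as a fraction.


Precision = TP / (TP + FP) = 86 / 96 = 43/48.

43/48


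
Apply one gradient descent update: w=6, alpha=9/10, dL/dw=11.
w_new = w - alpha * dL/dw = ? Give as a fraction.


w_new = 6 - 9/10 * 11 = 6 - 99/10 = -39/10.

-39/10


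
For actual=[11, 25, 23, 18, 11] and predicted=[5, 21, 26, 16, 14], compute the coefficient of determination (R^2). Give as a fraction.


Mean(y) = 88/5. SS_res = 74. SS_tot = 856/5. R^2 = 1 - 74/(856/5) = 243/428.

243/428


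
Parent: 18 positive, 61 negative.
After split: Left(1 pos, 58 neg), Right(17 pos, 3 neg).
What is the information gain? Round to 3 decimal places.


H(parent) = 0.7742. H(left) = 0.1239, H(right) = 0.6098. Weighted = (59/79)*0.1239 + (20/79)*0.6098 = 0.2469. IG = 0.7742 - 0.2469 = 0.5273, which rounds to 0.527.

0.527


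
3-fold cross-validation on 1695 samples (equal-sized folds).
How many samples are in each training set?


Each validation fold has 1695/3 = 565 samples. Training set = 1695 - 565 = 1130.

1130


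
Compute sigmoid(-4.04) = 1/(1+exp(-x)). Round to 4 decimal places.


sigma(-4.04) = 1/(1+e^(4.04)) = 1/(1+56.826343) = 1/57.826343 = 0.0173.

0.0173


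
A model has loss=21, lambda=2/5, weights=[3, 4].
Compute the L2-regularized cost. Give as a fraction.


L2 sq norm = sum(w^2) = 25. J = 21 + 2/5 * 25 = 31.

31


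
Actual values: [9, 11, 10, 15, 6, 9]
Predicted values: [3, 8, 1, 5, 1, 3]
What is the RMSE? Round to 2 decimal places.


MSE = 47.8333. RMSE = sqrt(47.8333) = 6.92.

6.92


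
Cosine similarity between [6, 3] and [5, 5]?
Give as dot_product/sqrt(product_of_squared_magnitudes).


dot = 45. |a|^2 = 45, |b|^2 = 50. cos = 45/sqrt(2250).

45/sqrt(2250)


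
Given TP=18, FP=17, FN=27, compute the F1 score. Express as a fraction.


Precision = 18/35 = 18/35. Recall = 18/45 = 2/5. F1 = 2*P*R/(P+R) = 9/20.

9/20


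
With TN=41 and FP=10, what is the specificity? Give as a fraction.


Specificity = TN / (TN + FP) = 41 / 51 = 41/51.

41/51


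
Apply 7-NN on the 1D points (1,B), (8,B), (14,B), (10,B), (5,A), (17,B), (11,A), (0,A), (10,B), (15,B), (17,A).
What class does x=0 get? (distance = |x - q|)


Distances: |1-0|=1, |8-0|=8, |14-0|=14, |10-0|=10, |5-0|=5, |17-0|=17, |11-0|=11, |0-0|=0, |10-0|=10, |15-0|=15, |17-0|=17. 7 nearest: (0,A), (1,B), (5,A), (8,B), (10,B), (10,B), (11,A). Counts: {'A': 3, 'B': 4}. Majority class: B.

B


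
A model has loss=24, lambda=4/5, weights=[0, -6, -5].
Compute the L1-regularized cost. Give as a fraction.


L1 norm = sum(|w|) = 11. J = 24 + 4/5 * 11 = 164/5.

164/5


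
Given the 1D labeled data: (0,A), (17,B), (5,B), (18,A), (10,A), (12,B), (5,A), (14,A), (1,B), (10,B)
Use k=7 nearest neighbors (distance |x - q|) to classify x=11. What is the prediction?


Distances: |0-11|=11, |17-11|=6, |5-11|=6, |18-11|=7, |10-11|=1, |12-11|=1, |5-11|=6, |14-11|=3, |1-11|=10, |10-11|=1. 7 nearest: (10,A), (12,B), (10,B), (14,A), (5,A), (17,B), (5,B). Counts: {'A': 3, 'B': 4}. Majority class: B.

B


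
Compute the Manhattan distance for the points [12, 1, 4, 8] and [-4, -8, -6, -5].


d = sum of absolute differences: |12--4|=16 + |1--8|=9 + |4--6|=10 + |8--5|=13 = 48.

48


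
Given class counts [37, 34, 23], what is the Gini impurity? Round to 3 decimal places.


Total = 94. Proportions: 37/94, 34/94, 23/94. sum(p_i^2) = 0.3456. Gini = 1 - 0.3456 = 0.6544, which rounds to 0.654.

0.654


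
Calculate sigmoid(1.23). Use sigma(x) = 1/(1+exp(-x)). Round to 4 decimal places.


sigma(1.23) = 1/(1+e^(-1.23)) = 1/(1+0.292293) = 1/1.292293 = 0.7738.

0.7738


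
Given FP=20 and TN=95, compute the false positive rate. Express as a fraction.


FPR = FP / (FP + TN) = 20 / 115 = 4/23.

4/23


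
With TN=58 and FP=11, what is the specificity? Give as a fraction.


Specificity = TN / (TN + FP) = 58 / 69 = 58/69.

58/69


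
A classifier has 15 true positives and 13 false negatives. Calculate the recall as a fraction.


Recall = TP / (TP + FN) = 15 / 28 = 15/28.

15/28


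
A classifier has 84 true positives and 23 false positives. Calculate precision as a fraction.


Precision = TP / (TP + FP) = 84 / 107 = 84/107.

84/107


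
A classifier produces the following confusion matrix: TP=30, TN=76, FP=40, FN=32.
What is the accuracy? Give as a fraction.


Accuracy = (TP + TN) / (TP + TN + FP + FN) = (30 + 76) / 178 = 53/89.

53/89


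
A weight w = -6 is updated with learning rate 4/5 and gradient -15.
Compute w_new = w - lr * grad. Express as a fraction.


w_new = -6 - 4/5 * -15 = -6 - -12 = 6.

6


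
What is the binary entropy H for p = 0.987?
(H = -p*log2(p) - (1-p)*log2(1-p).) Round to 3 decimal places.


H = -0.987*log2(0.987) - 0.013*log2(0.013) = 0.100.

0.100


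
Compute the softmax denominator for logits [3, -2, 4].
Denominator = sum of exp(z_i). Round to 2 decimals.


Denom = e^3=20.0855 + e^-2=0.1353 + e^4=54.5982. Sum = 74.8190, which rounds to 74.82.

74.82


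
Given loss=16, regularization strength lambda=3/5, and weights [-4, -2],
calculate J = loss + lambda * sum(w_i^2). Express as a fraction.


L2 sq norm = sum(w^2) = 20. J = 16 + 3/5 * 20 = 28.

28


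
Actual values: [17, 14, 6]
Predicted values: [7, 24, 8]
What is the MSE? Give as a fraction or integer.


MSE = (1/3) * ((17-7)^2=100 + (14-24)^2=100 + (6-8)^2=4). Sum = 204. MSE = 68.

68


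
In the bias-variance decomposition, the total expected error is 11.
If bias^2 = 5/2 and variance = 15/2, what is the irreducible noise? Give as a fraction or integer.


Total error = bias^2 + variance + irreducible noise. So irreducible noise = 11 - 5/2 - 15/2 = 1.

1


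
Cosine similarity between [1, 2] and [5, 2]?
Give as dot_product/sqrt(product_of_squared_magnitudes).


dot = 9. |a|^2 = 5, |b|^2 = 29. cos = 9/sqrt(145).

9/sqrt(145)


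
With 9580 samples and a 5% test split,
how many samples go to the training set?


Test set = 9580 * 5% = 479. Training set = 9580 - 479 = 9101.

9101


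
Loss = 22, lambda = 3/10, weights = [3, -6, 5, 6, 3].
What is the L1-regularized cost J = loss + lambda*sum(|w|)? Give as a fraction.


L1 norm = sum(|w|) = 23. J = 22 + 3/10 * 23 = 289/10.

289/10


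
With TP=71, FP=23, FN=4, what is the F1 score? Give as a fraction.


Precision = 71/94 = 71/94. Recall = 71/75 = 71/75. F1 = 2*P*R/(P+R) = 142/169.

142/169


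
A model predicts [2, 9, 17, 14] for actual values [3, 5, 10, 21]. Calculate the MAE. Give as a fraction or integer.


MAE = (1/4) * (|3-2|=1 + |5-9|=4 + |10-17|=7 + |21-14|=7). Sum = 19. MAE = 19/4.

19/4


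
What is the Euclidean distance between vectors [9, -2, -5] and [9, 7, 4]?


d = sqrt(sum of squared differences). (9-9)^2=0, (-2-7)^2=81, (-5-4)^2=81. Sum = 162.

sqrt(162)


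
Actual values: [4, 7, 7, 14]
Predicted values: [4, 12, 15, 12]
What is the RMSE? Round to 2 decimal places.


MSE = 23.2500. RMSE = sqrt(23.2500) = 4.82.

4.82


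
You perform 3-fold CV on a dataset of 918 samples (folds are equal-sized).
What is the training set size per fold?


Each validation fold has 918/3 = 306 samples. Training set = 918 - 306 = 612.

612


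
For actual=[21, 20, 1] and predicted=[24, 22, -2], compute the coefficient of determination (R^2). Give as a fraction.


Mean(y) = 14. SS_res = 22. SS_tot = 254. R^2 = 1 - 22/(254) = 116/127.

116/127


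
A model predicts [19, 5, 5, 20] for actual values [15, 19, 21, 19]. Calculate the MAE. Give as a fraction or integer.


MAE = (1/4) * (|15-19|=4 + |19-5|=14 + |21-5|=16 + |19-20|=1). Sum = 35. MAE = 35/4.

35/4


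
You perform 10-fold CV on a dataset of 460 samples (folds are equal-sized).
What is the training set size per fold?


Each validation fold has 460/10 = 46 samples. Training set = 460 - 46 = 414.

414


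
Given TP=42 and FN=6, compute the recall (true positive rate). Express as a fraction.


Recall = TP / (TP + FN) = 42 / 48 = 7/8.

7/8


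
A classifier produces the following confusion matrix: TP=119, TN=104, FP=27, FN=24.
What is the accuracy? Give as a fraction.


Accuracy = (TP + TN) / (TP + TN + FP + FN) = (119 + 104) / 274 = 223/274.

223/274


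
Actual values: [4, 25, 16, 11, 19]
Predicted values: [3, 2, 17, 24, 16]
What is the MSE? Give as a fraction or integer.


MSE = (1/5) * ((4-3)^2=1 + (25-2)^2=529 + (16-17)^2=1 + (11-24)^2=169 + (19-16)^2=9). Sum = 709. MSE = 709/5.

709/5


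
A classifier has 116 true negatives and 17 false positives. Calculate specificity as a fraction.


Specificity = TN / (TN + FP) = 116 / 133 = 116/133.

116/133


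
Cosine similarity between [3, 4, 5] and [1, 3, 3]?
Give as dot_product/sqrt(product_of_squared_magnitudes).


dot = 30. |a|^2 = 50, |b|^2 = 19. cos = 30/sqrt(950).

30/sqrt(950)


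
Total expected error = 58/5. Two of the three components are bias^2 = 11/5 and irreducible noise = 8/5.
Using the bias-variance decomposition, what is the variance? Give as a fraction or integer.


Total error = bias^2 + variance + irreducible noise. So variance = 58/5 - 11/5 - 8/5 = 39/5.

39/5


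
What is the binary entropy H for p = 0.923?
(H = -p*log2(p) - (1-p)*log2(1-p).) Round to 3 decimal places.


H = -0.923*log2(0.923) - 0.077*log2(0.077) = 0.392.

0.392


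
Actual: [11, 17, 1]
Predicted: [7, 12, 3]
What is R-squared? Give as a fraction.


Mean(y) = 29/3. SS_res = 45. SS_tot = 392/3. R^2 = 1 - 45/(392/3) = 257/392.

257/392


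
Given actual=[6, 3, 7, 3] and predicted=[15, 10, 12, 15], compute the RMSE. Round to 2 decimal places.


MSE = 74.7500. RMSE = sqrt(74.7500) = 8.65.

8.65


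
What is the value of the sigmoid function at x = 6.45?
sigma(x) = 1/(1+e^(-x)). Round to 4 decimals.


sigma(6.45) = 1/(1+e^(-6.45)) = 1/(1+0.001581) = 1/1.001581 = 0.9984.

0.9984


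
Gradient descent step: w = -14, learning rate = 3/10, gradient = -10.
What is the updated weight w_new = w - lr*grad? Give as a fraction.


w_new = -14 - 3/10 * -10 = -14 - -3 = -11.

-11


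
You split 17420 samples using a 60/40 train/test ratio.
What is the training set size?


Test set = 17420 * 40% = 6968. Training set = 17420 - 6968 = 10452.

10452


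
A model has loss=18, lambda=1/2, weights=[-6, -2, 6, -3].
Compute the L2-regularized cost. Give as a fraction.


L2 sq norm = sum(w^2) = 85. J = 18 + 1/2 * 85 = 121/2.

121/2


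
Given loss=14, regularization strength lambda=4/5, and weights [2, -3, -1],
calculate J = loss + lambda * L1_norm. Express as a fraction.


L1 norm = sum(|w|) = 6. J = 14 + 4/5 * 6 = 94/5.

94/5


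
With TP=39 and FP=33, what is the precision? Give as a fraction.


Precision = TP / (TP + FP) = 39 / 72 = 13/24.

13/24


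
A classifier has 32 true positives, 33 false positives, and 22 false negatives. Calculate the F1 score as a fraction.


Precision = 32/65 = 32/65. Recall = 32/54 = 16/27. F1 = 2*P*R/(P+R) = 64/119.

64/119


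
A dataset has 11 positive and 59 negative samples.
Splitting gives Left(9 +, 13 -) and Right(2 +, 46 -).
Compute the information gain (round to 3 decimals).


H(parent) = 0.6274. H(left) = 0.9760, H(right) = 0.2499. Weighted = (22/70)*0.9760 + (48/70)*0.2499 = 0.4781. IG = 0.6274 - 0.4781 = 0.1493, which rounds to 0.149.

0.149


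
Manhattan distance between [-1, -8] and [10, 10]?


d = sum of absolute differences: |-1-10|=11 + |-8-10|=18 = 29.

29


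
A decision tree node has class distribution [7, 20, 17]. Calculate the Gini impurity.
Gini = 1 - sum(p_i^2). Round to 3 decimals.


Total = 44. Proportions: 7/44, 20/44, 17/44. sum(p_i^2) = 0.3812. Gini = 1 - 0.3812 = 0.6188, which rounds to 0.619.

0.619


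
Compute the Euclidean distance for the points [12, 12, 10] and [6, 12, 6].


d = sqrt(sum of squared differences). (12-6)^2=36, (12-12)^2=0, (10-6)^2=16. Sum = 52.

sqrt(52)


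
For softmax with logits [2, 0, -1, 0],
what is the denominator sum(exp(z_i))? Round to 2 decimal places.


Denom = e^2=7.3891 + e^0=1.0000 + e^-1=0.3679 + e^0=1.0000. Sum = 9.7570, which rounds to 9.76.

9.76


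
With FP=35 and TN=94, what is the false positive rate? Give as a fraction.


FPR = FP / (FP + TN) = 35 / 129 = 35/129.

35/129


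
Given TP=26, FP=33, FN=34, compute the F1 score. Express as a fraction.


Precision = 26/59 = 26/59. Recall = 26/60 = 13/30. F1 = 2*P*R/(P+R) = 52/119.

52/119


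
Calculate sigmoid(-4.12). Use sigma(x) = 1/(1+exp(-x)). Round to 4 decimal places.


sigma(-4.12) = 1/(1+e^(4.12)) = 1/(1+61.559242) = 1/62.559242 = 0.0160.

0.0160


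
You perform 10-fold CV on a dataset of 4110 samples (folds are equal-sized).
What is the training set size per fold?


Each validation fold has 4110/10 = 411 samples. Training set = 4110 - 411 = 3699.

3699


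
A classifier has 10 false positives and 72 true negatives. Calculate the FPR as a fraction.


FPR = FP / (FP + TN) = 10 / 82 = 5/41.

5/41


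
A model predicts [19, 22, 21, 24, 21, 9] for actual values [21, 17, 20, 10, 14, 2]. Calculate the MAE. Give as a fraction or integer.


MAE = (1/6) * (|21-19|=2 + |17-22|=5 + |20-21|=1 + |10-24|=14 + |14-21|=7 + |2-9|=7). Sum = 36. MAE = 6.

6


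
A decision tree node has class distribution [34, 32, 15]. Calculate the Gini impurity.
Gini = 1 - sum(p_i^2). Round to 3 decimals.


Total = 81. Proportions: 34/81, 32/81, 15/81. sum(p_i^2) = 0.3666. Gini = 1 - 0.3666 = 0.6334, which rounds to 0.633.

0.633


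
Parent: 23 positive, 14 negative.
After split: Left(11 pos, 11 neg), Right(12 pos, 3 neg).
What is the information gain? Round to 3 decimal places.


H(parent) = 0.9569. H(left) = 1.0000, H(right) = 0.7219. Weighted = (22/37)*1.0000 + (15/37)*0.7219 = 0.8873. IG = 0.9569 - 0.8873 = 0.0696, which rounds to 0.070.

0.070


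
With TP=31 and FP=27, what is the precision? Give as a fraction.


Precision = TP / (TP + FP) = 31 / 58 = 31/58.

31/58


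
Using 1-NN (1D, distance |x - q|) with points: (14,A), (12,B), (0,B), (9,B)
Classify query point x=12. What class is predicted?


Distances: |14-12|=2, |12-12|=0, |0-12|=12, |9-12|=3. 1 nearest: (12,B). Counts: {'B': 1}. Majority class: B.

B


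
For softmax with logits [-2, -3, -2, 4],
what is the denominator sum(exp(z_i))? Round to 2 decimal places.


Denom = e^-2=0.1353 + e^-3=0.0498 + e^-2=0.1353 + e^4=54.5982. Sum = 54.9186, which rounds to 54.92.

54.92


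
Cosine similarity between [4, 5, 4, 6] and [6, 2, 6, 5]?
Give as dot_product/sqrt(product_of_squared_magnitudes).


dot = 88. |a|^2 = 93, |b|^2 = 101. cos = 88/sqrt(9393).

88/sqrt(9393)


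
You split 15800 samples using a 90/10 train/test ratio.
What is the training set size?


Test set = 15800 * 10% = 1580. Training set = 15800 - 1580 = 14220.

14220


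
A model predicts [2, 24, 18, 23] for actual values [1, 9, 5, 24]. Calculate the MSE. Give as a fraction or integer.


MSE = (1/4) * ((1-2)^2=1 + (9-24)^2=225 + (5-18)^2=169 + (24-23)^2=1). Sum = 396. MSE = 99.

99
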